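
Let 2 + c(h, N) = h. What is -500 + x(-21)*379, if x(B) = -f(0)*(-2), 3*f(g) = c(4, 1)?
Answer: 16/3 ≈ 5.3333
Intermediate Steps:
c(h, N) = -2 + h
f(g) = ⅔ (f(g) = (-2 + 4)/3 = (⅓)*2 = ⅔)
x(B) = 4/3 (x(B) = -1*⅔*(-2) = -⅔*(-2) = 4/3)
-500 + x(-21)*379 = -500 + (4/3)*379 = -500 + 1516/3 = 16/3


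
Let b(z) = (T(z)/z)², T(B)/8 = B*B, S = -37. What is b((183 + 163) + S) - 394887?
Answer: 5715897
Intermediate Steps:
T(B) = 8*B² (T(B) = 8*(B*B) = 8*B²)
b(z) = 64*z² (b(z) = ((8*z²)/z)² = (8*z)² = 64*z²)
b((183 + 163) + S) - 394887 = 64*((183 + 163) - 37)² - 394887 = 64*(346 - 37)² - 394887 = 64*309² - 394887 = 64*95481 - 394887 = 6110784 - 394887 = 5715897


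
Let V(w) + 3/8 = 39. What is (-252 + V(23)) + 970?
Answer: 6053/8 ≈ 756.63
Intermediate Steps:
V(w) = 309/8 (V(w) = -3/8 + 39 = 309/8)
(-252 + V(23)) + 970 = (-252 + 309/8) + 970 = -1707/8 + 970 = 6053/8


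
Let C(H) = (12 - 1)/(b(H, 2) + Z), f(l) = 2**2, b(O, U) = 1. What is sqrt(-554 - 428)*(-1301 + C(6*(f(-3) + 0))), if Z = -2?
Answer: -1312*I*sqrt(982) ≈ -41114.0*I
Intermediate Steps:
f(l) = 4
C(H) = -11 (C(H) = (12 - 1)/(1 - 2) = 11/(-1) = 11*(-1) = -11)
sqrt(-554 - 428)*(-1301 + C(6*(f(-3) + 0))) = sqrt(-554 - 428)*(-1301 - 11) = sqrt(-982)*(-1312) = (I*sqrt(982))*(-1312) = -1312*I*sqrt(982)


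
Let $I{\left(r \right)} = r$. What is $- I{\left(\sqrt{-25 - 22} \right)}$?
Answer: $- i \sqrt{47} \approx - 6.8557 i$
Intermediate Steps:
$- I{\left(\sqrt{-25 - 22} \right)} = - \sqrt{-25 - 22} = - \sqrt{-47} = - i \sqrt{47}$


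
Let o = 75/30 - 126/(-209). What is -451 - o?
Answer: -189815/418 ≈ -454.10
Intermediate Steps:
o = 1297/418 (o = 75*(1/30) - 126*(-1/209) = 5/2 + 126/209 = 1297/418 ≈ 3.1029)
-451 - o = -451 - 1*1297/418 = -451 - 1297/418 = -189815/418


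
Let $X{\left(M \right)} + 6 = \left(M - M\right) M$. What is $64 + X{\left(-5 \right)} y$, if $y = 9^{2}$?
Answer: $-422$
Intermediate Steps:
$X{\left(M \right)} = -6$ ($X{\left(M \right)} = -6 + \left(M - M\right) M = -6 + 0 M = -6 + 0 = -6$)
$y = 81$
$64 + X{\left(-5 \right)} y = 64 - 486 = -422$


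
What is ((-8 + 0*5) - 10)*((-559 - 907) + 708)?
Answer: 13644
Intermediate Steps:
((-8 + 0*5) - 10)*((-559 - 907) + 708) = ((-8 + 0) - 10)*(-1466 + 708) = (-8 - 10)*(-758) = -18*(-758) = 13644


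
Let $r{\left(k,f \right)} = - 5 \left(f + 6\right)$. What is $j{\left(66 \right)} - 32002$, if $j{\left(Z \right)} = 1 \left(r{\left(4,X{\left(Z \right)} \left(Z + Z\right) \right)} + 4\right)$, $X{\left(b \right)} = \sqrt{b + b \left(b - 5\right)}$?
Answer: $-32028 - 1320 \sqrt{1023} \approx -74247.0$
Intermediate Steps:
$X{\left(b \right)} = \sqrt{b + b \left(-5 + b\right)}$
$r{\left(k,f \right)} = -30 - 5 f$ ($r{\left(k,f \right)} = - 5 \left(6 + f\right) = -30 - 5 f$)
$j{\left(Z \right)} = -26 - 10 Z \sqrt{Z \left(-4 + Z\right)}$ ($j{\left(Z \right)} = 1 \left(\left(-30 - 5 \sqrt{Z \left(-4 + Z\right)} \left(Z + Z\right)\right) + 4\right) = 1 \left(\left(-30 - 5 \sqrt{Z \left(-4 + Z\right)} 2 Z\right) + 4\right) = 1 \left(\left(-30 - 5 \cdot 2 Z \sqrt{Z \left(-4 + Z\right)}\right) + 4\right) = 1 \left(\left(-30 - 10 Z \sqrt{Z \left(-4 + Z\right)}\right) + 4\right) = 1 \left(-26 - 10 Z \sqrt{Z \left(-4 + Z\right)}\right) = -26 - 10 Z \sqrt{Z \left(-4 + Z\right)}$)
$j{\left(66 \right)} - 32002 = \left(-26 - 660 \sqrt{66 \left(-4 + 66\right)}\right) - 32002 = \left(-26 - 660 \sqrt{66 \cdot 62}\right) - 32002 = \left(-26 - 660 \sqrt{4092}\right) - 32002 = \left(-26 - 660 \cdot 2 \sqrt{1023}\right) - 32002 = \left(-26 - 1320 \sqrt{1023}\right) - 32002 = -32028 - 1320 \sqrt{1023}$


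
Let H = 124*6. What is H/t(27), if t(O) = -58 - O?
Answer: -744/85 ≈ -8.7529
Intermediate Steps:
H = 744
H/t(27) = 744/(-58 - 1*27) = 744/(-58 - 27) = 744/(-85) = 744*(-1/85) = -744/85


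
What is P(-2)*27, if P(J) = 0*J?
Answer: 0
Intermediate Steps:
P(J) = 0
P(-2)*27 = 0*27 = 0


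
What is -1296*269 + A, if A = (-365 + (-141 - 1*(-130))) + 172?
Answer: -348828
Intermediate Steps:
A = -204 (A = (-365 + (-141 + 130)) + 172 = (-365 - 11) + 172 = -376 + 172 = -204)
-1296*269 + A = -1296*269 - 204 = -348624 - 204 = -348828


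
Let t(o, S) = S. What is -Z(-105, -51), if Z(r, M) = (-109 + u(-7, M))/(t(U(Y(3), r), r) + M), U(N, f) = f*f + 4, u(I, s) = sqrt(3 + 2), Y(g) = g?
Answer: -109/156 + sqrt(5)/156 ≈ -0.68438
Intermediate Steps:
u(I, s) = sqrt(5)
U(N, f) = 4 + f**2 (U(N, f) = f**2 + 4 = 4 + f**2)
Z(r, M) = (-109 + sqrt(5))/(M + r) (Z(r, M) = (-109 + sqrt(5))/(r + M) = (-109 + sqrt(5))/(M + r))
-Z(-105, -51) = -(-109 + sqrt(5))/(-51 - 105) = -(-109 + sqrt(5))/(-156) = -(-1)*(-109 + sqrt(5))/156 = -(109/156 - sqrt(5)/156) = -109/156 + sqrt(5)/156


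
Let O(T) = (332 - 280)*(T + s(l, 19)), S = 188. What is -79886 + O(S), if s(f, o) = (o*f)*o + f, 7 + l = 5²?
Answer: 268722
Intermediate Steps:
l = 18 (l = -7 + 5² = -7 + 25 = 18)
s(f, o) = f + f*o² (s(f, o) = (f*o)*o + f = f*o² + f = f + f*o²)
O(T) = 338832 + 52*T (O(T) = (332 - 280)*(T + 18*(1 + 19²)) = 52*(T + 18*(1 + 361)) = 52*(T + 18*362) = 52*(T + 6516) = 52*(6516 + T) = 338832 + 52*T)
-79886 + O(S) = -79886 + (338832 + 52*188) = -79886 + (338832 + 9776) = -79886 + 348608 = 268722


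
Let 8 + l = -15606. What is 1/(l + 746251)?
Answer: 1/730637 ≈ 1.3687e-6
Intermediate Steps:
l = -15614 (l = -8 - 15606 = -15614)
1/(l + 746251) = 1/(-15614 + 746251) = 1/730637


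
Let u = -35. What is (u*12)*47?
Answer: -19740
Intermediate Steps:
(u*12)*47 = -35*12*47 = -420*47 = -19740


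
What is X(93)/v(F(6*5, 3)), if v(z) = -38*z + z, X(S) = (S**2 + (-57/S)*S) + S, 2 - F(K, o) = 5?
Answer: 2895/37 ≈ 78.243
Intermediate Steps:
F(K, o) = -3 (F(K, o) = 2 - 1*5 = 2 - 5 = -3)
X(S) = -57 + S + S**2 (X(S) = (S**2 - 57) + S = (-57 + S**2) + S = -57 + S + S**2)
v(z) = -37*z
X(93)/v(F(6*5, 3)) = (-57 + 93 + 93**2)/((-37*(-3))) = (-57 + 93 + 8649)/111 = 8685*(1/111) = 2895/37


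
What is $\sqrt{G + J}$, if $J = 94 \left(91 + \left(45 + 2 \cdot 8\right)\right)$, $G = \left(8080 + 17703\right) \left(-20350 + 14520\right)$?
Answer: $i \sqrt{150300602} \approx 12260.0 i$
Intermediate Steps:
$G = -150314890$ ($G = 25783 \left(-5830\right) = -150314890$)
$J = 14288$ ($J = 94 \left(91 + \left(45 + 16\right)\right) = 94 \left(91 + 61\right) = 94 \cdot 152 = 14288$)
$\sqrt{G + J} = \sqrt{-150314890 + 14288} = \sqrt{-150300602} = i \sqrt{150300602}$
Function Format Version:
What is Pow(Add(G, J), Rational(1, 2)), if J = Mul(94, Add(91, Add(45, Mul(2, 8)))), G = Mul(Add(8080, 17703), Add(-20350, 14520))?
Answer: Mul(I, Pow(150300602, Rational(1, 2))) ≈ Mul(12260., I)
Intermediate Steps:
G = -150314890 (G = Mul(25783, -5830) = -150314890)
J = 14288 (J = Mul(94, Add(91, Add(45, 16))) = Mul(94, Add(91, 61)) = Mul(94, 152) = 14288)
Pow(Add(G, J), Rational(1, 2)) = Pow(Add(-150314890, 14288), Rational(1, 2)) = Pow(-150300602, Rational(1, 2)) = Mul(I, Pow(150300602, Rational(1, 2)))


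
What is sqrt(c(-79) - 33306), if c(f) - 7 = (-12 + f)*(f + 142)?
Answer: 2*I*sqrt(9758) ≈ 197.57*I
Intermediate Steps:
c(f) = 7 + (-12 + f)*(142 + f) (c(f) = 7 + (-12 + f)*(f + 142) = 7 + (-12 + f)*(142 + f))
sqrt(c(-79) - 33306) = sqrt((-1697 + (-79)**2 + 130*(-79)) - 33306) = sqrt((-1697 + 6241 - 10270) - 33306) = sqrt(-5726 - 33306) = sqrt(-39032) = 2*I*sqrt(9758)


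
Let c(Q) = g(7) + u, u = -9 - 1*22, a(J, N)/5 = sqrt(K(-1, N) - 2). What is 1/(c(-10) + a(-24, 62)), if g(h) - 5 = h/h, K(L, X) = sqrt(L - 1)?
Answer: -1/(25 - 5*sqrt(-2 + I*sqrt(2))) ≈ -0.039861 - 0.013136*I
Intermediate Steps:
K(L, X) = sqrt(-1 + L)
g(h) = 6 (g(h) = 5 + h/h = 5 + 1 = 6)
a(J, N) = 5*sqrt(-2 + I*sqrt(2)) (a(J, N) = 5*sqrt(sqrt(-1 - 1) - 2) = 5*sqrt(sqrt(-2) - 2) = 5*sqrt(I*sqrt(2) - 2) = 5*sqrt(-2 + I*sqrt(2)))
u = -31 (u = -9 - 22 = -31)
c(Q) = -25 (c(Q) = 6 - 31 = -25)
1/(c(-10) + a(-24, 62)) = 1/(-25 + 5*sqrt(-2 + I*sqrt(2)))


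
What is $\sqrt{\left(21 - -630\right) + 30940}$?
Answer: $\sqrt{31591} \approx 177.74$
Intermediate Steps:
$\sqrt{\left(21 - -630\right) + 30940} = \sqrt{\left(21 + 630\right) + 30940} = \sqrt{651 + 30940} = \sqrt{31591}$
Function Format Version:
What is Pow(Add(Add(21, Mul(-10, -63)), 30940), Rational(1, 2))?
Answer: Pow(31591, Rational(1, 2)) ≈ 177.74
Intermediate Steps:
Pow(Add(Add(21, Mul(-10, -63)), 30940), Rational(1, 2)) = Pow(Add(Add(21, 630), 30940), Rational(1, 2)) = Pow(Add(651, 30940), Rational(1, 2)) = Pow(31591, Rational(1, 2))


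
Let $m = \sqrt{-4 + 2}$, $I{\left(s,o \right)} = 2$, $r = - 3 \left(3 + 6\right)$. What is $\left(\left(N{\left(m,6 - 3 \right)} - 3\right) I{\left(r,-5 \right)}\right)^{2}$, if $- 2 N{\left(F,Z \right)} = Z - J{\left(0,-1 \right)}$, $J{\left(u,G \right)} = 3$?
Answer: $36$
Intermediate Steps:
$r = -27$ ($r = \left(-3\right) 9 = -27$)
$m = i \sqrt{2}$ ($m = \sqrt{-2} = i \sqrt{2} \approx 1.4142 i$)
$N{\left(F,Z \right)} = \frac{3}{2} - \frac{Z}{2}$ ($N{\left(F,Z \right)} = - \frac{Z - 3}{2} = - \frac{-3 + Z}{2} = \frac{3}{2} - \frac{Z}{2}$)
$\left(\left(N{\left(m,6 - 3 \right)} - 3\right) I{\left(r,-5 \right)}\right)^{2} = \left(\left(\left(\frac{3}{2} - \frac{6 - 3}{2}\right) - 3\right) 2\right)^{2} = \left(\left(\left(\frac{3}{2} - \frac{3}{2}\right) - 3\right) 2\right)^{2} = \left(\left(0 - 3\right) 2\right)^{2} = \left(\left(-3\right) 2\right)^{2} = \left(-6\right)^{2} = 36$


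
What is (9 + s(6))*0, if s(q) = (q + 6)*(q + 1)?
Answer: 0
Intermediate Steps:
s(q) = (1 + q)*(6 + q) (s(q) = (6 + q)*(1 + q) = (1 + q)*(6 + q))
(9 + s(6))*0 = (9 + (6 + 6**2 + 7*6))*0 = (9 + (6 + 36 + 42))*0 = (9 + 84)*0 = 93*0 = 0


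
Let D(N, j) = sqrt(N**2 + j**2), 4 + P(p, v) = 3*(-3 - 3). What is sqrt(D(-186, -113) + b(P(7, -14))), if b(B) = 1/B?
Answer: sqrt(-22 + 484*sqrt(47365))/22 ≈ 14.751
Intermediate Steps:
P(p, v) = -22 (P(p, v) = -4 + 3*(-3 - 3) = -4 + 3*(-6) = -4 - 18 = -22)
sqrt(D(-186, -113) + b(P(7, -14))) = sqrt(sqrt((-186)**2 + (-113)**2) + 1/(-22)) = sqrt(sqrt(34596 + 12769) - 1/22) = sqrt(sqrt(47365) - 1/22) = sqrt(-1/22 + sqrt(47365))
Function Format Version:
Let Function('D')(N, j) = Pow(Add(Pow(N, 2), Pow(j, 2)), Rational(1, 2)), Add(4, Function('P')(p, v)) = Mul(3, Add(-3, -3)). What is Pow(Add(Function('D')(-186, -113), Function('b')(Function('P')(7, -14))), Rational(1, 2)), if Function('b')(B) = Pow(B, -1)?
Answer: Mul(Rational(1, 22), Pow(Add(-22, Mul(484, Pow(47365, Rational(1, 2)))), Rational(1, 2))) ≈ 14.751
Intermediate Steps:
Function('P')(p, v) = -22 (Function('P')(p, v) = Add(-4, Mul(3, Add(-3, -3))) = Add(-4, Mul(3, -6)) = Add(-4, -18) = -22)
Pow(Add(Function('D')(-186, -113), Function('b')(Function('P')(7, -14))), Rational(1, 2)) = Pow(Add(Pow(Add(Pow(-186, 2), Pow(-113, 2)), Rational(1, 2)), Pow(-22, -1)), Rational(1, 2)) = Pow(Add(Pow(Add(34596, 12769), Rational(1, 2)), Rational(-1, 22)), Rational(1, 2)) = Pow(Add(Pow(47365, Rational(1, 2)), Rational(-1, 22)), Rational(1, 2)) = Pow(Add(Rational(-1, 22), Pow(47365, Rational(1, 2))), Rational(1, 2))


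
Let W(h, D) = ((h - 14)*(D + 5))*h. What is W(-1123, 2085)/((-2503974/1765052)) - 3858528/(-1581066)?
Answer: -18806103618920367148/9997343829 ≈ -1.8811e+9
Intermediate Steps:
W(h, D) = h*(-14 + h)*(5 + D) (W(h, D) = ((-14 + h)*(5 + D))*h = h*(-14 + h)*(5 + D))
W(-1123, 2085)/((-2503974/1765052)) - 3858528/(-1581066) = (-1123*(-70 - 14*2085 + 5*(-1123) + 2085*(-1123)))/((-2503974/1765052)) - 3858528/(-1581066) = (-1123*(-70 - 29190 - 5615 - 2341455))/((-2503974*1/1765052)) - 3858528*(-1/1581066) = (-1123*(-2376330))/(-1251987/882526) + 643088/263511 = 2668618590*(-882526/1251987) + 643088/263511 = -71367433022980/37939 + 643088/263511 = -18806103618920367148/9997343829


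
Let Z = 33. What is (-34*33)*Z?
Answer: -37026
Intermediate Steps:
(-34*33)*Z = -34*33*33 = -1122*33 = -37026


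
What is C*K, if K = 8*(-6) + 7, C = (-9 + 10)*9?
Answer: -369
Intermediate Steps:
C = 9 (C = 1*9 = 9)
K = -41 (K = -48 + 7 = -41)
C*K = 9*(-41) = -369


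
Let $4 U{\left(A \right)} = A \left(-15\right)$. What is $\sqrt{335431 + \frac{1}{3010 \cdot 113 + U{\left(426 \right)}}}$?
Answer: $\frac{\sqrt{153767277499860105}}{677065} \approx 579.16$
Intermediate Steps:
$U{\left(A \right)} = - \frac{15 A}{4}$ ($U{\left(A \right)} = \frac{A \left(-15\right)}{4} = \frac{\left(-15\right) A}{4} = - \frac{15 A}{4}$)
$\sqrt{335431 + \frac{1}{3010 \cdot 113 + U{\left(426 \right)}}} = \sqrt{335431 + \frac{1}{3010 \cdot 113 - \frac{3195}{2}}} = \sqrt{335431 + \frac{1}{340130 - \frac{3195}{2}}} = \sqrt{335431 + \frac{1}{\frac{677065}{2}}} = \sqrt{335431 + \frac{2}{677065}} = \sqrt{\frac{227108590017}{677065}} = \frac{\sqrt{153767277499860105}}{677065}$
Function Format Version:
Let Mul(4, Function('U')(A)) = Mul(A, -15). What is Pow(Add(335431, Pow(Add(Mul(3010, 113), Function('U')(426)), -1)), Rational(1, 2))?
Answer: Mul(Rational(1, 677065), Pow(153767277499860105, Rational(1, 2))) ≈ 579.16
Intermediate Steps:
Function('U')(A) = Mul(Rational(-15, 4), A) (Function('U')(A) = Mul(Rational(1, 4), Mul(A, -15)) = Mul(Rational(1, 4), Mul(-15, A)) = Mul(Rational(-15, 4), A))
Pow(Add(335431, Pow(Add(Mul(3010, 113), Function('U')(426)), -1)), Rational(1, 2)) = Pow(Add(335431, Pow(Add(Mul(3010, 113), Mul(Rational(-15, 4), 426)), -1)), Rational(1, 2)) = Pow(Add(335431, Pow(Add(340130, Rational(-3195, 2)), -1)), Rational(1, 2)) = Pow(Add(335431, Pow(Rational(677065, 2), -1)), Rational(1, 2)) = Pow(Add(335431, Rational(2, 677065)), Rational(1, 2)) = Pow(Rational(227108590017, 677065), Rational(1, 2)) = Mul(Rational(1, 677065), Pow(153767277499860105, Rational(1, 2)))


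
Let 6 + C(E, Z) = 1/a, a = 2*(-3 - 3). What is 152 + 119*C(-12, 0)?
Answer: -6863/12 ≈ -571.92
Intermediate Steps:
a = -12 (a = 2*(-6) = -12)
C(E, Z) = -73/12 (C(E, Z) = -6 + 1/(-12) = -6 - 1/12 = -73/12)
152 + 119*C(-12, 0) = 152 + 119*(-73/12) = 152 - 8687/12 = -6863/12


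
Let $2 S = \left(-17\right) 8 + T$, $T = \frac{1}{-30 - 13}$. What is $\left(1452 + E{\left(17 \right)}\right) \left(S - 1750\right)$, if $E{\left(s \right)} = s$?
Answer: $- \frac{229676681}{86} \approx -2.6707 \cdot 10^{6}$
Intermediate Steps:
$T = - \frac{1}{43}$ ($T = \frac{1}{-43} = - \frac{1}{43} \approx -0.023256$)
$S = - \frac{5849}{86}$ ($S = \frac{\left(-17\right) 8 - \frac{1}{43}}{2} = \frac{-136 - \frac{1}{43}}{2} = \frac{1}{2} \left(- \frac{5849}{43}\right) = - \frac{5849}{86} \approx -68.012$)
$\left(1452 + E{\left(17 \right)}\right) \left(S - 1750\right) = \left(1452 + 17\right) \left(- \frac{5849}{86} - 1750\right) = 1469 \left(- \frac{156349}{86}\right) = - \frac{229676681}{86}$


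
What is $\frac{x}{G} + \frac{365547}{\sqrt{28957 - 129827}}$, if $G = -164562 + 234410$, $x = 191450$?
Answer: $\frac{95725}{34924} - \frac{52221 i \sqrt{100870}}{14410} \approx 2.741 - 1151.0 i$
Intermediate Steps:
$G = 69848$
$\frac{x}{G} + \frac{365547}{\sqrt{28957 - 129827}} = \frac{191450}{69848} + \frac{365547}{\sqrt{28957 - 129827}} = 191450 \cdot \frac{1}{69848} + \frac{365547}{\sqrt{-100870}} = \frac{95725}{34924} + \frac{365547}{i \sqrt{100870}} = \frac{95725}{34924} + 365547 \left(- \frac{i \sqrt{100870}}{100870}\right) = \frac{95725}{34924} - \frac{52221 i \sqrt{100870}}{14410}$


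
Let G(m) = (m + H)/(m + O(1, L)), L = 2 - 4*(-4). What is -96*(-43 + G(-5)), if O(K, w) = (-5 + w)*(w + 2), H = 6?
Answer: 350848/85 ≈ 4127.6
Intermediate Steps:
L = 18 (L = 2 + 16 = 18)
O(K, w) = (-5 + w)*(2 + w)
G(m) = (6 + m)/(260 + m) (G(m) = (m + 6)/(m + (-10 + 18² - 3*18)) = (6 + m)/(m + (-10 + 324 - 54)) = (6 + m)/(m + 260) = (6 + m)/(260 + m))
-96*(-43 + G(-5)) = -96*(-43 + (6 - 5)/(260 - 5)) = -96*(-43 + 1/255) = -96*(-10964/255) = 350848/85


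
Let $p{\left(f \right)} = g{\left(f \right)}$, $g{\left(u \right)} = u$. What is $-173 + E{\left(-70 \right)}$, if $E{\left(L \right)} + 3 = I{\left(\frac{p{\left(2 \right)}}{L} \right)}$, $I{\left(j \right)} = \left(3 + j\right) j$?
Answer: $- \frac{215704}{1225} \approx -176.08$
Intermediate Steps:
$p{\left(f \right)} = f$
$I{\left(j \right)} = j \left(3 + j\right)$
$E{\left(L \right)} = -3 + \frac{2 \left(3 + \frac{2}{L}\right)}{L}$ ($E{\left(L \right)} = -3 + \frac{2}{L} \left(3 + \frac{2}{L}\right) = -3 + \frac{2 \left(3 + \frac{2}{L}\right)}{L}$)
$-173 + E{\left(-70 \right)} = -173 + \left(-3 + \frac{4}{4900} + \frac{6}{-70}\right) = -173 + \left(-3 + 4 \cdot \frac{1}{4900} + 6 \left(- \frac{1}{70}\right)\right) = -173 - \frac{3779}{1225} = - \frac{215704}{1225}$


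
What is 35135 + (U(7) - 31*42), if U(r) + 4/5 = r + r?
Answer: 169231/5 ≈ 33846.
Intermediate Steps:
U(r) = -⅘ + 2*r (U(r) = -⅘ + (r + r) = -⅘ + 2*r)
35135 + (U(7) - 31*42) = 35135 + ((-⅘ + 2*7) - 31*42) = 35135 + ((-⅘ + 14) - 1302) = 35135 + (66/5 - 1302) = 35135 - 6444/5 = 169231/5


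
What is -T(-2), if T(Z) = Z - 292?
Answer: 294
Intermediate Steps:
T(Z) = -292 + Z
-T(-2) = -(-292 - 2) = -1*(-294) = 294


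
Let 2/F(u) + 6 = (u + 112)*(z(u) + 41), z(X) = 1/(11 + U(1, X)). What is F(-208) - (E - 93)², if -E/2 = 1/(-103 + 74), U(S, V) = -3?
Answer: -14359001266/1662657 ≈ -8636.2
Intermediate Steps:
E = 2/29 (E = -2/(-103 + 74) = -2/(-29) = -2*(-1/29) = 2/29 ≈ 0.068966)
z(X) = ⅛ (z(X) = 1/(11 - 3) = 1/8 = ⅛)
F(u) = 2/(4600 + 329*u/8) (F(u) = 2/(-6 + (u + 112)*(⅛ + 41)) = 2/(-6 + (112 + u)*(329/8)) = 2/(-6 + (4606 + 329*u/8)) = 2/(4600 + 329*u/8))
F(-208) - (E - 93)² = 16/(36800 + 329*(-208)) - (2/29 - 93)² = 16/(36800 - 68432) - (-2695/29)² = 16/(-31632) - 1*7263025/841 = 16*(-1/31632) - 7263025/841 = -1/1977 - 7263025/841 = -14359001266/1662657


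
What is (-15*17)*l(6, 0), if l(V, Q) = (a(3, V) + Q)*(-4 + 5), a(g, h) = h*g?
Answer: -4590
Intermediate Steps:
a(g, h) = g*h
l(V, Q) = Q + 3*V (l(V, Q) = (3*V + Q)*(-4 + 5) = (Q + 3*V)*1 = Q + 3*V)
(-15*17)*l(6, 0) = (-15*17)*(0 + 3*6) = -255*(0 + 18) = -255*18 = -4590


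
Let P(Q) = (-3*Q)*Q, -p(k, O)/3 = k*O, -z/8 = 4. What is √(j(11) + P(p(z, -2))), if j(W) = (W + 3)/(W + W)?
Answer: I*√13381555/11 ≈ 332.55*I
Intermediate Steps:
z = -32 (z = -8*4 = -32)
p(k, O) = -3*O*k (p(k, O) = -3*k*O = -3*O*k)
P(Q) = -3*Q²
j(W) = (3 + W)/(2*W) (j(W) = (3 + W)/((2*W)) = (3 + W)*(1/(2*W)) = (3 + W)/(2*W))
√(j(11) + P(p(z, -2))) = √((½)*(3 + 11)/11 - 3*(-3*(-2)*(-32))²) = √((½)*(1/11)*14 - 3*(-192)²) = √(7/11 - 3*36864) = √(7/11 - 110592) = √(-1216505/11) = I*√13381555/11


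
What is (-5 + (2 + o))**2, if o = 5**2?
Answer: 484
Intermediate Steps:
o = 25
(-5 + (2 + o))**2 = (-5 + (2 + 25))**2 = (-5 + 27)**2 = 22**2 = 484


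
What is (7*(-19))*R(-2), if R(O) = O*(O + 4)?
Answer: 532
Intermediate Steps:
R(O) = O*(4 + O)
(7*(-19))*R(-2) = (7*(-19))*(-2*(4 - 2)) = -(-266)*2 = -133*(-4) = 532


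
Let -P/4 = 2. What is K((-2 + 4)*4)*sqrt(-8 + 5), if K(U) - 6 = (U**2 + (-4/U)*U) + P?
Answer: 58*I*sqrt(3) ≈ 100.46*I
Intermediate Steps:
P = -8 (P = -4*2 = -8)
K(U) = -6 + U**2 (K(U) = 6 + ((U**2 + (-4/U)*U) - 8) = 6 + ((U**2 - 4) - 8) = 6 + ((-4 + U**2) - 8) = 6 + (-12 + U**2) = -6 + U**2)
K((-2 + 4)*4)*sqrt(-8 + 5) = (-6 + ((-2 + 4)*4)**2)*sqrt(-8 + 5) = (-6 + (2*4)**2)*sqrt(-3) = (-6 + 8**2)*(I*sqrt(3)) = (-6 + 64)*(I*sqrt(3)) = 58*(I*sqrt(3)) = 58*I*sqrt(3)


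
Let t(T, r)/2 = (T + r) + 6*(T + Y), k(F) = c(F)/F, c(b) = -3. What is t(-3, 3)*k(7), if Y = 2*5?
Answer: -36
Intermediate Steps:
Y = 10
k(F) = -3/F
t(T, r) = 120 + 2*r + 14*T (t(T, r) = 2*((T + r) + 6*(T + 10)) = 2*((T + r) + 6*(10 + T)) = 2*((T + r) + (60 + 6*T)) = 2*(60 + r + 7*T) = 120 + 2*r + 14*T)
t(-3, 3)*k(7) = (120 + 2*3 + 14*(-3))*(-3/7) = (120 + 6 - 42)*(-3*⅐) = 84*(-3/7) = -36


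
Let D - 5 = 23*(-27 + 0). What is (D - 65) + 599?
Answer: -82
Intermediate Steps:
D = -616 (D = 5 + 23*(-27 + 0) = 5 + 23*(-27) = 5 - 621 = -616)
(D - 65) + 599 = (-616 - 65) + 599 = -681 + 599 = -82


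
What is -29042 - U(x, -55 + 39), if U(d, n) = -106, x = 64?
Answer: -28936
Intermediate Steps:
-29042 - U(x, -55 + 39) = -29042 - 1*(-106) = -29042 + 106 = -28936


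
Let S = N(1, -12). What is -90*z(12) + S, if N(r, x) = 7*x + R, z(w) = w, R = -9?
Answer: -1173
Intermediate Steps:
N(r, x) = -9 + 7*x (N(r, x) = 7*x - 9 = -9 + 7*x)
S = -93 (S = -9 + 7*(-12) = -9 - 84 = -93)
-90*z(12) + S = -90*12 - 93 = -1080 - 93 = -1173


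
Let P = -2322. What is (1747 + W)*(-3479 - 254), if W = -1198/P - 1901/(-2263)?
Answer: -17147650547327/2627343 ≈ -6.5266e+6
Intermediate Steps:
W = 3562598/2627343 (W = -1198/(-2322) - 1901/(-2263) = -1198*(-1/2322) - 1901*(-1/2263) = 599/1161 + 1901/2263 = 3562598/2627343 ≈ 1.3560)
(1747 + W)*(-3479 - 254) = (1747 + 3562598/2627343)*(-3479 - 254) = (4593530819/2627343)*(-3733) = -17147650547327/2627343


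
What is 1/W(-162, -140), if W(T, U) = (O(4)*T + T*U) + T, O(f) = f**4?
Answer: -1/18954 ≈ -5.2759e-5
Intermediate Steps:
W(T, U) = 257*T + T*U (W(T, U) = (4**4*T + T*U) + T = (256*T + T*U) + T = 257*T + T*U)
1/W(-162, -140) = 1/(-162*(257 - 140)) = 1/(-162*117) = 1/(-18954) = -1/18954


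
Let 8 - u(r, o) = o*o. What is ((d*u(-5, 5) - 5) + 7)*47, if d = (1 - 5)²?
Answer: -12690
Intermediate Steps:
u(r, o) = 8 - o² (u(r, o) = 8 - o*o = 8 - o²)
d = 16 (d = (-4)² = 16)
((d*u(-5, 5) - 5) + 7)*47 = ((16*(8 - 1*5²) - 5) + 7)*47 = ((16*(8 - 1*25) - 5) + 7)*47 = ((16*(8 - 25) - 5) + 7)*47 = ((16*(-17) - 5) + 7)*47 = ((-272 - 5) + 7)*47 = (-277 + 7)*47 = -270*47 = -12690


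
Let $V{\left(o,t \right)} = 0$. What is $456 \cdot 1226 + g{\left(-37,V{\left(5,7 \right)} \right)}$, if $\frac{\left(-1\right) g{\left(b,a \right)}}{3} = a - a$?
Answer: $559056$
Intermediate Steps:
$g{\left(b,a \right)} = 0$ ($g{\left(b,a \right)} = - 3 \left(a - a\right) = \left(-3\right) 0 = 0$)
$456 \cdot 1226 + g{\left(-37,V{\left(5,7 \right)} \right)} = 456 \cdot 1226 + 0 = 559056 + 0 = 559056$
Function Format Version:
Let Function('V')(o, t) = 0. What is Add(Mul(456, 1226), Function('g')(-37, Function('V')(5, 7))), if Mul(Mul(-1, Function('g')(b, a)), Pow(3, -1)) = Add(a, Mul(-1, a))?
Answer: 559056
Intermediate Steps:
Function('g')(b, a) = 0 (Function('g')(b, a) = Mul(-3, Add(a, Mul(-1, a))) = Mul(-3, 0) = 0)
Add(Mul(456, 1226), Function('g')(-37, Function('V')(5, 7))) = Add(Mul(456, 1226), 0) = Add(559056, 0) = 559056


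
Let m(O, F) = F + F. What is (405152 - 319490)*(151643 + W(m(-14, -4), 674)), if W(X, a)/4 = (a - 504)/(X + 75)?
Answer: 870391108782/67 ≈ 1.2991e+10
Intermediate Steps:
m(O, F) = 2*F
W(X, a) = 4*(-504 + a)/(75 + X) (W(X, a) = 4*((a - 504)/(X + 75)) = 4*((-504 + a)/(75 + X)) = 4*(-504 + a)/(75 + X))
(405152 - 319490)*(151643 + W(m(-14, -4), 674)) = (405152 - 319490)*(151643 + 4*(-504 + 674)/(75 + 2*(-4))) = 85662*(151643 + 4*170/(75 - 8)) = 85662*(151643 + 4*170/67) = 85662*(151643 + 4*(1/67)*170) = 85662*(151643 + 680/67) = 85662*(10160761/67) = 870391108782/67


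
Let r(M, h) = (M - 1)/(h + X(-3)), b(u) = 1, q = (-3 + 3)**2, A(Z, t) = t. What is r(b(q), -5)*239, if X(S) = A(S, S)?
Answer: 0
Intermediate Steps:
X(S) = S
q = 0 (q = 0**2 = 0)
r(M, h) = (-1 + M)/(-3 + h) (r(M, h) = (M - 1)/(h - 3) = (-1 + M)/(-3 + h))
r(b(q), -5)*239 = ((-1 + 1)/(-3 - 5))*239 = (0/(-8))*239 = -1/8*0*239 = 0*239 = 0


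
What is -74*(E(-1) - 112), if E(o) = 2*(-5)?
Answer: 9028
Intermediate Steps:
E(o) = -10
-74*(E(-1) - 112) = -74*(-10 - 112) = -74*(-122) = 9028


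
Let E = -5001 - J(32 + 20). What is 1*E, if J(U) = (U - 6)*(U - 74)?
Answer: -3989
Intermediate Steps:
J(U) = (-74 + U)*(-6 + U) (J(U) = (-6 + U)*(-74 + U) = (-74 + U)*(-6 + U))
E = -3989 (E = -5001 - (444 + (32 + 20)² - 80*(32 + 20)) = -5001 - (444 + 52² - 80*52) = -5001 - (444 + 2704 - 4160) = -5001 - 1*(-1012) = -5001 + 1012 = -3989)
1*E = 1*(-3989) = -3989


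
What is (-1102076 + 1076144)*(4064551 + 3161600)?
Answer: -187388547732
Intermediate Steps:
(-1102076 + 1076144)*(4064551 + 3161600) = -25932*7226151 = -187388547732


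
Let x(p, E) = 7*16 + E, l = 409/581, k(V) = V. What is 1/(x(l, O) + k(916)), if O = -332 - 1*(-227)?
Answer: 1/923 ≈ 0.0010834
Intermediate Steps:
O = -105 (O = -332 + 227 = -105)
l = 409/581 (l = 409*(1/581) = 409/581 ≈ 0.70396)
x(p, E) = 112 + E
1/(x(l, O) + k(916)) = 1/((112 - 105) + 916) = 1/(7 + 916) = 1/923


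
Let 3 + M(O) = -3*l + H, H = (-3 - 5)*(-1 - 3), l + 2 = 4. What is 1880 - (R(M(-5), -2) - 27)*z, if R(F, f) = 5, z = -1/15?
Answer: 28178/15 ≈ 1878.5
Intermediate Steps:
l = 2 (l = -2 + 4 = 2)
H = 32 (H = -8*(-4) = 32)
z = -1/15 (z = -1*1/15 = -1/15 ≈ -0.066667)
M(O) = 23 (M(O) = -3 + (-3*2 + 32) = -3 + (-6 + 32) = -3 + 26 = 23)
1880 - (R(M(-5), -2) - 27)*z = 1880 - (5 - 27)*(-1)/15 = 1880 - (-22)*(-1)/15 = 1880 - 1*22/15 = 1880 - 22/15 = 28178/15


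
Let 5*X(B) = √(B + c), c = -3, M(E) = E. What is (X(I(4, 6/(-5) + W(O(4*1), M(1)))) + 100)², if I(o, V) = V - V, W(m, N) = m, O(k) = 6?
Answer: (500 + I*√3)²/25 ≈ 9999.9 + 69.282*I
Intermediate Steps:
I(o, V) = 0
X(B) = √(-3 + B)/5 (X(B) = √(B - 3)/5 = √(-3 + B)/5)
(X(I(4, 6/(-5) + W(O(4*1), M(1)))) + 100)² = (√(-3 + 0)/5 + 100)² = (√(-3)/5 + 100)² = ((I*√3)/5 + 100)² = (I*√3/5 + 100)² = (100 + I*√3/5)²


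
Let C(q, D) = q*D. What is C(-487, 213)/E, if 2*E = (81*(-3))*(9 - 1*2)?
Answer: 69154/567 ≈ 121.96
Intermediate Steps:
E = -1701/2 (E = ((81*(-3))*(9 - 1*2))/2 = (-243*(9 - 2))/2 = (-243*7)/2 = (½)*(-1701) = -1701/2 ≈ -850.50)
C(q, D) = D*q
C(-487, 213)/E = (213*(-487))/(-1701/2) = -103731*(-2/1701) = 69154/567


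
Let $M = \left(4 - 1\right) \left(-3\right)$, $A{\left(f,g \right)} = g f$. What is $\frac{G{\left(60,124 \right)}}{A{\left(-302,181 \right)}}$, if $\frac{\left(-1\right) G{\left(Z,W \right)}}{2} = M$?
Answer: $- \frac{9}{27331} \approx -0.0003293$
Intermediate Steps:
$A{\left(f,g \right)} = f g$
$M = -9$ ($M = 3 \left(-3\right) = -9$)
$G{\left(Z,W \right)} = 18$ ($G{\left(Z,W \right)} = \left(-2\right) \left(-9\right) = 18$)
$\frac{G{\left(60,124 \right)}}{A{\left(-302,181 \right)}} = \frac{18}{\left(-302\right) 181} = \frac{18}{-54662} = 18 \left(- \frac{1}{54662}\right) = - \frac{9}{27331}$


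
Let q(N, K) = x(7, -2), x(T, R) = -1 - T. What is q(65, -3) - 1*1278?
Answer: -1286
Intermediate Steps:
q(N, K) = -8 (q(N, K) = -1 - 1*7 = -1 - 7 = -8)
q(65, -3) - 1*1278 = -8 - 1*1278 = -8 - 1278 = -1286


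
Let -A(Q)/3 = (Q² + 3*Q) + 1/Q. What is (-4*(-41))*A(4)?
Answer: -13899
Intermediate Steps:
A(Q) = -9*Q - 3/Q - 3*Q² (A(Q) = -3*((Q² + 3*Q) + 1/Q) = -3*(1/Q + Q² + 3*Q) = -9*Q - 3/Q - 3*Q²)
(-4*(-41))*A(4) = (-4*(-41))*(3*(-1 + 4²*(-3 - 1*4))/4) = 164*(3*(¼)*(-1 + 16*(-3 - 4))) = 164*(3*(¼)*(-1 + 16*(-7))) = 164*(3*(¼)*(-1 - 112)) = 164*(3*(¼)*(-113)) = 164*(-339/4) = -13899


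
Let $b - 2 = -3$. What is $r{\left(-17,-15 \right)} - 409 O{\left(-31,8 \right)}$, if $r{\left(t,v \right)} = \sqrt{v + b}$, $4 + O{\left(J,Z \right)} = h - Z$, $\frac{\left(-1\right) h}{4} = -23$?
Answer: $-32720 + 4 i \approx -32720.0 + 4.0 i$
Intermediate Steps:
$b = -1$ ($b = 2 - 3 = -1$)
$h = 92$ ($h = \left(-4\right) \left(-23\right) = 92$)
$O{\left(J,Z \right)} = 88 - Z$ ($O{\left(J,Z \right)} = -4 - \left(-92 + Z\right) = 88 - Z$)
$r{\left(t,v \right)} = \sqrt{-1 + v}$ ($r{\left(t,v \right)} = \sqrt{v - 1} = \sqrt{-1 + v}$)
$r{\left(-17,-15 \right)} - 409 O{\left(-31,8 \right)} = \sqrt{-1 - 15} - 409 \left(88 - 8\right) = \sqrt{-16} - 409 \left(88 - 8\right) = 4 i - 32720 = -32720 + 4 i$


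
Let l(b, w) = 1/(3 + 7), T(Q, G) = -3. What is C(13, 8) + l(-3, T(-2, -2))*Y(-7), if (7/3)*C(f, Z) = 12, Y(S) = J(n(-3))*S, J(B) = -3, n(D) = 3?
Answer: 507/70 ≈ 7.2429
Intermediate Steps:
l(b, w) = ⅒ (l(b, w) = 1/10 = ⅒)
Y(S) = -3*S
C(f, Z) = 36/7 (C(f, Z) = (3/7)*12 = 36/7)
C(13, 8) + l(-3, T(-2, -2))*Y(-7) = 36/7 + (-3*(-7))/10 = 36/7 + (⅒)*21 = 36/7 + 21/10 = 507/70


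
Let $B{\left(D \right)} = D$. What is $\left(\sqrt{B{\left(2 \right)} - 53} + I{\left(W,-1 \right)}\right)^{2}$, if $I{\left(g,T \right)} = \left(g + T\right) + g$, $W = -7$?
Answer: $\left(15 - i \sqrt{51}\right)^{2} \approx 174.0 - 214.24 i$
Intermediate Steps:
$I{\left(g,T \right)} = T + 2 g$ ($I{\left(g,T \right)} = \left(T + g\right) + g = T + 2 g$)
$\left(\sqrt{B{\left(2 \right)} - 53} + I{\left(W,-1 \right)}\right)^{2} = \left(\sqrt{2 - 53} + \left(-1 + 2 \left(-7\right)\right)\right)^{2} = \left(\sqrt{-51} - 15\right)^{2} = \left(i \sqrt{51} - 15\right)^{2} = \left(-15 + i \sqrt{51}\right)^{2}$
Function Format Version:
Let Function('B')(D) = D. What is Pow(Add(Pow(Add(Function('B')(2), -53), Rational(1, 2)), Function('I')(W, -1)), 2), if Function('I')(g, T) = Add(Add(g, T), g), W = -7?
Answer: Pow(Add(15, Mul(-1, I, Pow(51, Rational(1, 2)))), 2) ≈ Add(174.00, Mul(-214.24, I))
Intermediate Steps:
Function('I')(g, T) = Add(T, Mul(2, g)) (Function('I')(g, T) = Add(Add(T, g), g) = Add(T, Mul(2, g)))
Pow(Add(Pow(Add(Function('B')(2), -53), Rational(1, 2)), Function('I')(W, -1)), 2) = Pow(Add(Pow(Add(2, -53), Rational(1, 2)), Add(-1, Mul(2, -7))), 2) = Pow(Add(Pow(-51, Rational(1, 2)), Add(-1, -14)), 2) = Pow(Add(Mul(I, Pow(51, Rational(1, 2))), -15), 2) = Pow(Add(-15, Mul(I, Pow(51, Rational(1, 2)))), 2)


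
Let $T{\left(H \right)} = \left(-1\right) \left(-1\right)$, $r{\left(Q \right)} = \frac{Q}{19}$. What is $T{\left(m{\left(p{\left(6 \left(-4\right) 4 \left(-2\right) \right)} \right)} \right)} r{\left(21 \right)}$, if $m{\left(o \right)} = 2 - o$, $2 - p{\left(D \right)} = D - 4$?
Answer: $\frac{21}{19} \approx 1.1053$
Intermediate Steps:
$p{\left(D \right)} = 6 - D$ ($p{\left(D \right)} = 2 - \left(D - 4\right) = 2 - \left(-4 + D\right) = 6 - D$)
$r{\left(Q \right)} = \frac{Q}{19}$ ($r{\left(Q \right)} = Q \frac{1}{19} = \frac{Q}{19}$)
$T{\left(H \right)} = 1$
$T{\left(m{\left(p{\left(6 \left(-4\right) 4 \left(-2\right) \right)} \right)} \right)} r{\left(21 \right)} = 1 \cdot \frac{1}{19} \cdot 21 = 1 \cdot \frac{21}{19} = \frac{21}{19}$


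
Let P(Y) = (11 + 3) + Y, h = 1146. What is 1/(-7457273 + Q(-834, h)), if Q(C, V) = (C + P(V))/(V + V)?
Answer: -1146/8546034695 ≈ -1.3410e-7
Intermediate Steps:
P(Y) = 14 + Y
Q(C, V) = (14 + C + V)/(2*V) (Q(C, V) = (C + (14 + V))/(V + V) = (14 + C + V)/((2*V)) = (14 + C + V)*(1/(2*V)) = (14 + C + V)/(2*V))
1/(-7457273 + Q(-834, h)) = 1/(-7457273 + (1/2)*(14 - 834 + 1146)/1146) = 1/(-7457273 + (1/2)*(1/1146)*326) = 1/(-7457273 + 163/1146) = 1/(-8546034695/1146) = -1146/8546034695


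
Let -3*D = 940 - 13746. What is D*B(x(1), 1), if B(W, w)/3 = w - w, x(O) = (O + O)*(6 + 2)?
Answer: 0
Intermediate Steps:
x(O) = 16*O (x(O) = (2*O)*8 = 16*O)
B(W, w) = 0 (B(W, w) = 3*(w - w) = 3*0 = 0)
D = 12806/3 (D = -(940 - 13746)/3 = -⅓*(-12806) = 12806/3 ≈ 4268.7)
D*B(x(1), 1) = (12806/3)*0 = 0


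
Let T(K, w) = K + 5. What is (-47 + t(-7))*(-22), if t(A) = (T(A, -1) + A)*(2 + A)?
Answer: 44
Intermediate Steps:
T(K, w) = 5 + K
t(A) = (2 + A)*(5 + 2*A) (t(A) = ((5 + A) + A)*(2 + A) = (5 + 2*A)*(2 + A) = (2 + A)*(5 + 2*A))
(-47 + t(-7))*(-22) = (-47 + (10 + 2*(-7)² + 9*(-7)))*(-22) = (-47 + (10 + 2*49 - 63))*(-22) = (-47 + (10 + 98 - 63))*(-22) = (-47 + 45)*(-22) = -2*(-22) = 44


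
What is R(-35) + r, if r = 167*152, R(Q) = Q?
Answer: 25349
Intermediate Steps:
r = 25384
R(-35) + r = -35 + 25384 = 25349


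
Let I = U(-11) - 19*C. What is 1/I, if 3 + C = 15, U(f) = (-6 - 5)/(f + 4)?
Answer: -7/1585 ≈ -0.0044164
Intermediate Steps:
U(f) = -11/(4 + f)
C = 12 (C = -3 + 15 = 12)
I = -1585/7 (I = -11/(4 - 11) - 19*12 = -11/(-7) - 228 = -11*(-1/7) - 228 = 11/7 - 228 = -1585/7 ≈ -226.43)
1/I = 1/(-1585/7) = -7/1585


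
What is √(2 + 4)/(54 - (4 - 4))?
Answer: √6/54 ≈ 0.045361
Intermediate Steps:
√(2 + 4)/(54 - (4 - 4)) = √6/(54 - 1*0) = √6/(54 + 0) = √6/54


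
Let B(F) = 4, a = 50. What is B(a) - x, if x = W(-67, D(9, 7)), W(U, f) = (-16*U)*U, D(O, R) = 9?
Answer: 71828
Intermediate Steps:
W(U, f) = -16*U**2
x = -71824 (x = -16*(-67)**2 = -16*4489 = -71824)
B(a) - x = 4 - 1*(-71824) = 4 + 71824 = 71828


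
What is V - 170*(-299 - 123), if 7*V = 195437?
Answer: 697617/7 ≈ 99660.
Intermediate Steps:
V = 195437/7 (V = (⅐)*195437 = 195437/7 ≈ 27920.)
V - 170*(-299 - 123) = 195437/7 - 170*(-299 - 123) = 195437/7 - 170*(-422) = 195437/7 + 71740 = 697617/7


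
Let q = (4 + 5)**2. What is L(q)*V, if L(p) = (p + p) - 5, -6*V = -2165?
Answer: 339905/6 ≈ 56651.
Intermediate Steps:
V = 2165/6 (V = -1/6*(-2165) = 2165/6 ≈ 360.83)
q = 81 (q = 9**2 = 81)
L(p) = -5 + 2*p (L(p) = 2*p - 5 = -5 + 2*p)
L(q)*V = (-5 + 2*81)*(2165/6) = (-5 + 162)*(2165/6) = 157*(2165/6) = 339905/6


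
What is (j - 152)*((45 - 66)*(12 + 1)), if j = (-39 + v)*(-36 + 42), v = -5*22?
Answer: 285558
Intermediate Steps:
v = -110
j = -894 (j = (-39 - 110)*(-36 + 42) = -149*6 = -894)
(j - 152)*((45 - 66)*(12 + 1)) = (-894 - 152)*((45 - 66)*(12 + 1)) = -(-21966)*13 = -1046*(-273) = 285558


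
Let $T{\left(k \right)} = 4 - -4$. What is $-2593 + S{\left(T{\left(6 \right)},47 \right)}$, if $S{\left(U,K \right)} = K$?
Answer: $-2546$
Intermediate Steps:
$T{\left(k \right)} = 8$ ($T{\left(k \right)} = 4 + 4 = 8$)
$-2593 + S{\left(T{\left(6 \right)},47 \right)} = -2593 + 47 = -2546$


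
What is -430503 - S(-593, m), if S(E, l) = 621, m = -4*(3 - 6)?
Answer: -431124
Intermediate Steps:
m = 12 (m = -4*(-3) = 12)
-430503 - S(-593, m) = -430503 - 1*621 = -430503 - 621 = -431124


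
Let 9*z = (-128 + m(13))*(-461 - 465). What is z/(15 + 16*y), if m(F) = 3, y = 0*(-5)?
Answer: 23150/27 ≈ 857.41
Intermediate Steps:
y = 0
z = 115750/9 (z = ((-128 + 3)*(-461 - 465))/9 = (-125*(-926))/9 = (⅑)*115750 = 115750/9 ≈ 12861.)
z/(15 + 16*y) = 115750/(9*(15 + 16*0)) = 115750/(9*(15 + 0)) = (115750/9)/15 = (115750/9)*(1/15) = 23150/27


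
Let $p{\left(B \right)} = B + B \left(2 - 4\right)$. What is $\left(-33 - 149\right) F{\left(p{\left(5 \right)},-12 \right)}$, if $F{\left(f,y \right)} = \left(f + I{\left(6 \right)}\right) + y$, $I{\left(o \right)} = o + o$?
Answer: $910$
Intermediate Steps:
$I{\left(o \right)} = 2 o$
$p{\left(B \right)} = - B$ ($p{\left(B \right)} = B + B \left(-2\right) = B - 2 B = - B$)
$F{\left(f,y \right)} = 12 + f + y$ ($F{\left(f,y \right)} = \left(f + 2 \cdot 6\right) + y = \left(f + 12\right) + y = \left(12 + f\right) + y = 12 + f + y$)
$\left(-33 - 149\right) F{\left(p{\left(5 \right)},-12 \right)} = \left(-33 - 149\right) \left(12 - 5 - 12\right) = - 182 \left(12 - 5 - 12\right) = \left(-182\right) \left(-5\right) = 910$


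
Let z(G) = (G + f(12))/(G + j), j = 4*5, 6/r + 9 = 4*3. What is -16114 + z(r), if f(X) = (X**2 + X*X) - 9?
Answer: -354227/22 ≈ -16101.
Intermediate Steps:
r = 2 (r = 6/(-9 + 4*3) = 6/(-9 + 12) = 6/3 = 6*(1/3) = 2)
j = 20
f(X) = -9 + 2*X**2 (f(X) = (X**2 + X**2) - 9 = 2*X**2 - 9 = -9 + 2*X**2)
z(G) = (279 + G)/(20 + G) (z(G) = (G + (-9 + 2*12**2))/(G + 20) = (G + (-9 + 2*144))/(20 + G) = (G + (-9 + 288))/(20 + G) = (G + 279)/(20 + G) = (279 + G)/(20 + G))
-16114 + z(r) = -16114 + (279 + 2)/(20 + 2) = -16114 + 281/22 = -354227/22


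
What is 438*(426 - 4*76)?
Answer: 53436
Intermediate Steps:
438*(426 - 4*76) = 438*(426 - 304) = 438*122 = 53436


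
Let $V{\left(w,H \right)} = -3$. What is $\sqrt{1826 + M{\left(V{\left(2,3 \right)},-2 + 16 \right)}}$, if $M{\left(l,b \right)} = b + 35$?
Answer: $25 \sqrt{3} \approx 43.301$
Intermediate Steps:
$M{\left(l,b \right)} = 35 + b$
$\sqrt{1826 + M{\left(V{\left(2,3 \right)},-2 + 16 \right)}} = \sqrt{1826 + \left(35 + \left(-2 + 16\right)\right)} = \sqrt{1826 + \left(35 + 14\right)} = \sqrt{1826 + 49} = \sqrt{1875} = 25 \sqrt{3}$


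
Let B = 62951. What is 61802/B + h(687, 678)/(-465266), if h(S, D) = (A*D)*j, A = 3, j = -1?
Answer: 14441205833/14644479983 ≈ 0.98612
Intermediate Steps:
h(S, D) = -3*D (h(S, D) = (3*D)*(-1) = -3*D)
61802/B + h(687, 678)/(-465266) = 61802/62951 - 3*678/(-465266) = 61802*(1/62951) - 2034*(-1/465266) = 61802/62951 + 1017/232633 = 14441205833/14644479983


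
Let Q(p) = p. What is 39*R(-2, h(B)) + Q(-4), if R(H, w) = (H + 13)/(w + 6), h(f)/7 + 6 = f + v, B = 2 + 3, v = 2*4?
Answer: 19/5 ≈ 3.8000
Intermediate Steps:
v = 8
B = 5
h(f) = 14 + 7*f (h(f) = -42 + 7*(f + 8) = -42 + 7*(8 + f) = -42 + (56 + 7*f) = 14 + 7*f)
R(H, w) = (13 + H)/(6 + w)
39*R(-2, h(B)) + Q(-4) = 39*((13 - 2)/(6 + (14 + 7*5))) - 4 = 39*(11/(6 + (14 + 35))) - 4 = 39*(11/(6 + 49)) - 4 = 39*(11/55) - 4 = 39*((1/55)*11) - 4 = 39*(⅕) - 4 = 39/5 - 4 = 19/5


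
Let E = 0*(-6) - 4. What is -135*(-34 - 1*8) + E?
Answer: 5666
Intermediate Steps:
E = -4 (E = 0 - 4 = -4)
-135*(-34 - 1*8) + E = -135*(-34 - 1*8) - 4 = -135*(-34 - 8) - 4 = -135*(-42) - 4 = 5670 - 4 = 5666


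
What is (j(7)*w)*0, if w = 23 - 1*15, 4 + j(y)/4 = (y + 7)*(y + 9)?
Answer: 0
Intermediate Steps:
j(y) = -16 + 4*(7 + y)*(9 + y) (j(y) = -16 + 4*((y + 7)*(y + 9)) = -16 + 4*((7 + y)*(9 + y)) = -16 + 4*(7 + y)*(9 + y))
w = 8 (w = 23 - 15 = 8)
(j(7)*w)*0 = ((236 + 4*7² + 64*7)*8)*0 = ((236 + 4*49 + 448)*8)*0 = ((236 + 196 + 448)*8)*0 = (880*8)*0 = 7040*0 = 0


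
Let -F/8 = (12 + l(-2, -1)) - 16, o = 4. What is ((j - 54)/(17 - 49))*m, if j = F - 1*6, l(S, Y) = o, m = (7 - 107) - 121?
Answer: -3315/8 ≈ -414.38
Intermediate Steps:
m = -221 (m = -100 - 121 = -221)
l(S, Y) = 4
F = 0 (F = -8*((12 + 4) - 16) = -8*(16 - 16) = -8*0 = 0)
j = -6 (j = 0 - 1*6 = 0 - 6 = -6)
((j - 54)/(17 - 49))*m = ((-6 - 54)/(17 - 49))*(-221) = -60/(-32)*(-221) = -60*(-1/32)*(-221) = (15/8)*(-221) = -3315/8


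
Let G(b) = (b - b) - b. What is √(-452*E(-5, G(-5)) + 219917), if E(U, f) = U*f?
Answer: √231217 ≈ 480.85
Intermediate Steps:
G(b) = -b (G(b) = 0 - b = -b)
√(-452*E(-5, G(-5)) + 219917) = √(-(-2260)*(-1*(-5)) + 219917) = √(-(-2260)*5 + 219917) = √(-452*(-25) + 219917) = √(11300 + 219917) = √231217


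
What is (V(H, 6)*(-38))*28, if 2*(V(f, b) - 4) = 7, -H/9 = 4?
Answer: -7980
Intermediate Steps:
H = -36 (H = -9*4 = -36)
V(f, b) = 15/2 (V(f, b) = 4 + (½)*7 = 4 + 7/2 = 15/2)
(V(H, 6)*(-38))*28 = ((15/2)*(-38))*28 = -285*28 = -7980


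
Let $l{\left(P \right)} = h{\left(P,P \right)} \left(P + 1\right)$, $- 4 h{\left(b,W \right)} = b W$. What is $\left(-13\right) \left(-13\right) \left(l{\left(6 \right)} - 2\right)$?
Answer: $-10985$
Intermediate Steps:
$h{\left(b,W \right)} = - \frac{W b}{4}$ ($h{\left(b,W \right)} = - \frac{b W}{4} = - \frac{W b}{4}$)
$l{\left(P \right)} = - \frac{P^{2} \left(1 + P\right)}{4}$ ($l{\left(P \right)} = - \frac{P P}{4} \left(P + 1\right) = - \frac{P^{2}}{4} \left(1 + P\right) = - \frac{P^{2} \left(1 + P\right)}{4}$)
$\left(-13\right) \left(-13\right) \left(l{\left(6 \right)} - 2\right) = \left(-13\right) \left(-13\right) \left(\frac{6^{2} \left(-1 - 6\right)}{4} - 2\right) = 169 \left(\frac{1}{4} \cdot 36 \left(-1 - 6\right) - 2\right) = 169 \left(\frac{1}{4} \cdot 36 \left(-7\right) - 2\right) = 169 \left(-63 - 2\right) = 169 \left(-65\right) = -10985$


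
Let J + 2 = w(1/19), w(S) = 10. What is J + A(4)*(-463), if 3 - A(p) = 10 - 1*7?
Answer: 8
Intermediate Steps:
A(p) = 0 (A(p) = 3 - (10 - 1*7) = 3 - (10 - 7) = 3 - 1*3 = 3 - 3 = 0)
J = 8 (J = -2 + 10 = 8)
J + A(4)*(-463) = 8 + 0*(-463) = 8 + 0 = 8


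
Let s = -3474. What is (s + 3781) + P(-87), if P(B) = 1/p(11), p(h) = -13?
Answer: 3990/13 ≈ 306.92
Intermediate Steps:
P(B) = -1/13 (P(B) = 1/(-13) = -1/13)
(s + 3781) + P(-87) = (-3474 + 3781) - 1/13 = 307 - 1/13 = 3990/13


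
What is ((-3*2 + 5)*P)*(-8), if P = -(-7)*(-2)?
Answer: -112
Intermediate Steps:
P = -14 (P = -1*14 = -14)
((-3*2 + 5)*P)*(-8) = ((-3*2 + 5)*(-14))*(-8) = ((-6 + 5)*(-14))*(-8) = -1*(-14)*(-8) = 14*(-8) = -112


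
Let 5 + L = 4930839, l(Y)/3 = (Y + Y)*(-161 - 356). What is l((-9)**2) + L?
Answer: 4679572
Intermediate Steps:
l(Y) = -3102*Y (l(Y) = 3*((Y + Y)*(-161 - 356)) = 3*((2*Y)*(-517)) = 3*(-1034*Y) = -3102*Y)
L = 4930834 (L = -5 + 4930839 = 4930834)
l((-9)**2) + L = -3102*(-9)**2 + 4930834 = -3102*81 + 4930834 = -251262 + 4930834 = 4679572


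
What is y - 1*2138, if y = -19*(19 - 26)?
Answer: -2005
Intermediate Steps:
y = 133 (y = -19*(-7) = 133)
y - 1*2138 = 133 - 1*2138 = 133 - 2138 = -2005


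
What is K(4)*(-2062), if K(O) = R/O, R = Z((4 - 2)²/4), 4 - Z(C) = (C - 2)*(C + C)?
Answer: -3093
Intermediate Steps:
Z(C) = 4 - 2*C*(-2 + C) (Z(C) = 4 - (C - 2)*(C + C) = 4 - (-2 + C)*2*C = 4 - 2*C*(-2 + C))
R = 6 (R = 4 - 2*(4 - 2)⁴/16 + 4*((4 - 2)²/4) = 4 - 2*1² + 4*(2²*(¼)) = 4 - 2*1² + 4*(4*(¼)) = 4 - 2*1² + 4*1 = 4 - 2*1 + 4 = 4 - 2 + 4 = 6)
K(O) = 6/O
K(4)*(-2062) = (6/4)*(-2062) = (6*(¼))*(-2062) = (3/2)*(-2062) = -3093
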